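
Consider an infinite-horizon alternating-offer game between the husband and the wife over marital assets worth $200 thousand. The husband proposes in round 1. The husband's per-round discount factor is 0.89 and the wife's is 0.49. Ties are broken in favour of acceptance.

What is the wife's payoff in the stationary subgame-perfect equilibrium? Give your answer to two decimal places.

19.12

When the husband proposes, the wife accepts any offer worth at least 0.49 times what the wife would get by proposing next round; and vice versa.
This gives x = 200 − 0.49y and y = 200 − 0.89x, where x and y are each side's share when it proposes.
Hence (1 − 0.49·0.89)x = 200(1 − 0.49), i.e. 0.5639·x = 102.
x ≈ 180.8831; the wife's share is 200 − x ≈ 19.1169.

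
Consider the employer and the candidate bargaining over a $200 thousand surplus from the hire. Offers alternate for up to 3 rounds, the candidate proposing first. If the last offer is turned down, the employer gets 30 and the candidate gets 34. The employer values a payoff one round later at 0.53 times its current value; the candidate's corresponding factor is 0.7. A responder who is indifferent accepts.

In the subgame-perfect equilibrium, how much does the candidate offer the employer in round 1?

Round 3 (the candidate proposes): the employer gets 30 if talks fail, so the candidate offers 30 and keeps 170.
Round 2 (the employer proposes): the candidate can get 170 next round, worth 0.7 × 170 = 119 now, so the employer offers 119, keeping 81.
Round 1 (the candidate proposes): the employer can get 81 next round, worth 0.53 × 81 = 42.93 now; the candidate offers that and keeps 157.07.

42.93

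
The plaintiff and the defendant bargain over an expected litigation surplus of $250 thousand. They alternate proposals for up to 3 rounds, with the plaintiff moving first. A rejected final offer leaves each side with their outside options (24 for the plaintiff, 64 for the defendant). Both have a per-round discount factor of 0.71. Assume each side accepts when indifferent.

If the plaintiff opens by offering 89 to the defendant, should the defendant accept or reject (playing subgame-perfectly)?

Accept

Work out the defendant's continuation value if the offer is rejected.
Round 3 (the plaintiff proposes): the defendant gets 64 if talks fail, so the plaintiff offers 64 and keeps 186.
Round 2 (the defendant proposes): the plaintiff can get 186 next round, worth 0.71 × 186 = 132.06 now; the defendant offers that and keeps 117.94.
So by rejecting in round 1, the defendant gets 117.94 next round, worth 0.71 × 117.94 = 83.7374 now.
Offer 89 ≥ 83.7374, so the defendant accepts.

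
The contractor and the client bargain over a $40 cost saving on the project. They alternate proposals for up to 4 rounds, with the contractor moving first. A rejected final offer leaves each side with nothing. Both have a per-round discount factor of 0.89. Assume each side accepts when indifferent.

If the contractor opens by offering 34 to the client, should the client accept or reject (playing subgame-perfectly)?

Round 4 (the client proposes): the contractor will accept anything ≥ 0, so the client offers 0 and keeps 40.
Round 3 (the contractor proposes): the client can get 40 next round, worth 0.89 × 40 = 35.6 now, so the contractor offers 35.6, keeping 4.4.
Round 2 (the client proposes): the contractor can get 4.4 next round, worth 0.89 × 4.4 = 3.916 now; the client offers that and keeps 36.084.
So by rejecting in round 1, the client gets 36.084 next round, worth 0.89 × 36.084 = 32.11476 now.
Offer 34 ≥ 32.11476, so the client accepts.

Accept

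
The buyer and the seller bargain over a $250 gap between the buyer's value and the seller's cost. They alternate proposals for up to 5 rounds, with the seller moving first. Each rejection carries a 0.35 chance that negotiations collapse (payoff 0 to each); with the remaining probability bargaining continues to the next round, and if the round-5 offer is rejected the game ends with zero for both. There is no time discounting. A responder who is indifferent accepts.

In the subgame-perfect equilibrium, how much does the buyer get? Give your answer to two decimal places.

Round 5 (the seller proposes): the buyer will accept anything ≥ 0, so the seller offers 0 and keeps 250.
Round 4 (the buyer proposes): rejecting gives the seller an expected 0.65 × 250 = 162.5. The buyer offers 162.5 and keeps 250 − 162.5 = 87.5.
Round 3 (the seller proposes): rejecting gives the buyer an expected 0.65 × 87.5 = 56.875. The seller offers 56.875 and keeps 250 − 56.875 = 193.125.
Round 2 (the buyer proposes): rejecting gives the seller an expected 0.65 × 193.125 = 125.53125. The buyer offers 125.53125 and keeps 250 − 125.53125 = 124.46875.
Round 1 (the seller proposes): rejecting gives the buyer an expected 0.65 × 124.46875 = 80.9046875; the seller offers that and keeps 169.0953125.

80.90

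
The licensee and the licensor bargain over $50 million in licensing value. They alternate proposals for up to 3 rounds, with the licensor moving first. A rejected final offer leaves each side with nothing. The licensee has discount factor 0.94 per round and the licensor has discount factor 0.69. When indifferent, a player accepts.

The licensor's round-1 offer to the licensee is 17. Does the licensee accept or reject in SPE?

Work out the licensee's continuation value if the offer is rejected.
Round 3 (the licensor proposes): the licensee will accept anything ≥ 0, so the licensor offers 0 and keeps 50.
Round 2 (the licensee proposes): the licensor can get 50 next round, worth 0.69 × 50 = 34.5 now. The licensee offers 34.5 and keeps 50 − 34.5 = 15.5.
So by rejecting in round 1, the licensee gets 15.5 next round, worth 0.94 × 15.5 = 14.57 now.
Offer 17 ≥ 14.57, so the licensee accepts.

Accept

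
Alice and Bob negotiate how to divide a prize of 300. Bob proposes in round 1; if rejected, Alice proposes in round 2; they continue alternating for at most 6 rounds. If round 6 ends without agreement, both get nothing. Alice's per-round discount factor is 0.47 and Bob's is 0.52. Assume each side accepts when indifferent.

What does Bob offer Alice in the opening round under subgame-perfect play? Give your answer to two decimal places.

Round 6 (Alice proposes): Bob will accept anything ≥ 0, so Alice offers 0 and keeps 300.
Round 5 (Bob proposes): Alice can get 300 next round, worth 0.47 × 300 = 141 now; Bob offers that and keeps 159.
Round 4 (Alice proposes): Bob can get 159 next round, worth 0.52 × 159 = 82.68 now; Alice offers that and keeps 217.32.
Round 3 (Bob proposes): Alice can get 217.32 next round, worth 0.47 × 217.32 = 102.1404 now. Bob offers 102.1404 and keeps 300 − 102.1404 = 197.8596.
Round 2 (Alice proposes): Bob can get 197.8596 next round, worth 0.52 × 197.8596 = 102.886992 now. Alice offers 102.886992 and keeps 300 − 102.886992 = 197.113008.
Round 1 (Bob proposes): Alice can get 197.113008 next round, worth 0.47 × 197.113008 = 92.64311376 now; Bob offers that and keeps 207.35688624.

92.64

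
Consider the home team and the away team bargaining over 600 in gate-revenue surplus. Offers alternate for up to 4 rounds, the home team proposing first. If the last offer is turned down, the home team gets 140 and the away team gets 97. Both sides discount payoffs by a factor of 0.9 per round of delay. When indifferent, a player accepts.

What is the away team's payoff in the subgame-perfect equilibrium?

389.34

Solve by backward induction from round 4.
Round 4 (the away team proposes): the home team gets 140 if talks fail, so the away team offers 140 and keeps 460.
Round 3 (the home team proposes): the away team can get 460 next round, worth 0.9 × 460 = 414 now, so the home team offers 414, keeping 186.
Round 2 (the away team proposes): the home team can get 186 next round, worth 0.9 × 186 = 167.4 now, so the away team offers 167.4, keeping 432.6.
Round 1 (the home team proposes): the away team can get 432.6 next round, worth 0.9 × 432.6 = 389.34 now; the home team offers that and keeps 210.66.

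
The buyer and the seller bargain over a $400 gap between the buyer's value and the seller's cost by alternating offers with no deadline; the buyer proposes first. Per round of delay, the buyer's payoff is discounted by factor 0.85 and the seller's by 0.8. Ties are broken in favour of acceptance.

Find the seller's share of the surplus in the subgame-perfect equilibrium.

150

Let x be the buyer's share when the buyer proposes and y be the seller's share when the seller proposes.
The seller accepts iff offered ≥ 0.8·y, so x = 400 − 0.8y. Symmetrically y = 400 − 0.85x.
Substituting: x = 400 − 0.8(400 − 0.85x), giving x(1 − 0.85·0.8) = 400(1 − 0.8).
So x = 400 × 0.2 / 0.32 = 250, and the seller receives 400 − x = 150.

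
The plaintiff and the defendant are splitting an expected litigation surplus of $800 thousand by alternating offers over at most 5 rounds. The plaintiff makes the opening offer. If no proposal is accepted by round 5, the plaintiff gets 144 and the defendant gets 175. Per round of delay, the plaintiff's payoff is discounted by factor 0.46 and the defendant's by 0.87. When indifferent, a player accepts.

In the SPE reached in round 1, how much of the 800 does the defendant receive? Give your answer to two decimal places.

Round 5 (the plaintiff proposes): the defendant gets 175 if talks fail, so the plaintiff offers 175 and keeps 625.
Round 4 (the defendant proposes): the plaintiff can get 625 next round, worth 0.46 × 625 = 287.5 now. The defendant offers 287.5 and keeps 800 − 287.5 = 512.5.
Round 3 (the plaintiff proposes): the defendant can get 512.5 next round, worth 0.87 × 512.5 = 445.875 now, so the plaintiff offers 445.875, keeping 354.125.
Round 2 (the defendant proposes): the plaintiff can get 354.125 next round, worth 0.46 × 354.125 = 162.8975 now, so the defendant offers 162.8975, keeping 637.1025.
Round 1 (the plaintiff proposes): the defendant can get 637.1025 next round, worth 0.87 × 637.1025 = 554.279175 now. The plaintiff offers 554.279175 and keeps 800 − 554.279175 = 245.720825.

554.28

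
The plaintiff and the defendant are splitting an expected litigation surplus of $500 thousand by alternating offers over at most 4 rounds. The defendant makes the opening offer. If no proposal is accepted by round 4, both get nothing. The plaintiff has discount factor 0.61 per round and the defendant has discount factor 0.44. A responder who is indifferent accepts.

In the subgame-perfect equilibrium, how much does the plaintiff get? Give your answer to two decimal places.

252.66

Round 4 (the plaintiff proposes): the defendant will accept anything ≥ 0, so the plaintiff offers 0 and keeps 500.
Round 3 (the defendant proposes): the plaintiff can get 500 next round, worth 0.61 × 500 = 305 now; the defendant offers that and keeps 195.
Round 2 (the plaintiff proposes): the defendant can get 195 next round, worth 0.44 × 195 = 85.8 now, so the plaintiff offers 85.8, keeping 414.2.
Round 1 (the defendant proposes): the plaintiff can get 414.2 next round, worth 0.61 × 414.2 = 252.662 now. The defendant offers 252.662 and keeps 500 − 252.662 = 247.338.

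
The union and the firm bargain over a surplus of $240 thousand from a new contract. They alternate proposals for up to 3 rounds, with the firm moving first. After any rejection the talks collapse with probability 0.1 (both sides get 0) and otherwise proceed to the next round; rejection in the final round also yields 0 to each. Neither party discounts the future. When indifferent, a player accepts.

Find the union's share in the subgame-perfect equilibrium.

21.6

By backward induction:
Round 3 (the firm proposes): rejection yields 0 for the union; the firm offers 0 and keeps 240.
Round 2 (the union proposes): rejecting gives the firm an expected 0.9 × 240 = 216, so the union offers 216, keeping 24.
Round 1 (the firm proposes): rejecting gives the union an expected 0.9 × 24 = 21.6. The firm offers 21.6 and keeps 240 − 21.6 = 218.4.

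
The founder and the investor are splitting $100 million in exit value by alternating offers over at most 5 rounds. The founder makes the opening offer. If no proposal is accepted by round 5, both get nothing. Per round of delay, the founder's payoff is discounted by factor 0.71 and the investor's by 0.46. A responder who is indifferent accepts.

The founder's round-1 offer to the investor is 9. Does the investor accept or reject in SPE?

Work out the investor's continuation value if the offer is rejected.
Round 5 (the founder proposes): the investor will accept anything ≥ 0, so the founder offers 0 and keeps 100.
Round 4 (the investor proposes): the founder can get 100 next round, worth 0.71 × 100 = 71 now; the investor offers that and keeps 29.
Round 3 (the founder proposes): the investor can get 29 next round, worth 0.46 × 29 = 13.34 now, so the founder offers 13.34, keeping 86.66.
Round 2 (the investor proposes): the founder can get 86.66 next round, worth 0.71 × 86.66 = 61.5286 now; the investor offers that and keeps 38.4714.
So by rejecting in round 1, the investor gets 38.4714 next round, worth 0.46 × 38.4714 = 17.696844 now.
Offer 9 < 17.696844, so the investor rejects.

Reject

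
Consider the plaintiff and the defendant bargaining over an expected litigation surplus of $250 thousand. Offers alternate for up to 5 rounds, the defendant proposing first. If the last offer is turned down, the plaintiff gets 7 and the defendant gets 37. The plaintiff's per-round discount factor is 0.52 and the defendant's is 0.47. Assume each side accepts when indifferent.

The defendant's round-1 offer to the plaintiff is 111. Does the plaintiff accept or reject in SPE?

Round 5 (the defendant proposes): the plaintiff gets 7 if talks fail, so the defendant offers 7 and keeps 243.
Round 4 (the plaintiff proposes): the defendant can get 243 next round, worth 0.47 × 243 = 114.21 now, so the plaintiff offers 114.21, keeping 135.79.
Round 3 (the defendant proposes): the plaintiff can get 135.79 next round, worth 0.52 × 135.79 = 70.6108 now. The defendant offers 70.6108 and keeps 250 − 70.6108 = 179.3892.
Round 2 (the plaintiff proposes): the defendant can get 179.3892 next round, worth 0.47 × 179.3892 = 84.312924 now; the plaintiff offers that and keeps 165.687076.
So by rejecting in round 1, the plaintiff gets 165.687076 next round, worth 0.52 × 165.687076 = 86.15727952 now.
Offer 111 ≥ 86.15727952, so the plaintiff accepts.

Accept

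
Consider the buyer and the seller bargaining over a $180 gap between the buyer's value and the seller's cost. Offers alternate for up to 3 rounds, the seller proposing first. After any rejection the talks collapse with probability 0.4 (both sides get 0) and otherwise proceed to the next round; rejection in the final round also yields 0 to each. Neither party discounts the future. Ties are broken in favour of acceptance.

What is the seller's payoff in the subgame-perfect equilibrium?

136.8

Round 3 (the seller proposes): rejection yields 0 for the buyer; the seller offers 0 and keeps 180.
Round 2 (the buyer proposes): rejecting gives the seller an expected 0.6 × 180 = 108, so the buyer offers 108, keeping 72.
Round 1 (the seller proposes): rejecting gives the buyer an expected 0.6 × 72 = 43.2; the seller offers that and keeps 136.8.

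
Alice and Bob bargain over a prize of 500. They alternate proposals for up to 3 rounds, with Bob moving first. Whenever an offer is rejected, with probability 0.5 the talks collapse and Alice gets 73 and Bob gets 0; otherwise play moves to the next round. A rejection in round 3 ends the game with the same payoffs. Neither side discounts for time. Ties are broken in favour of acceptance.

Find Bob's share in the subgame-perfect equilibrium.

320.25

Round 3 (Bob proposes): Alice gets 73 if talks fail, so Bob offers 73 and keeps 427.
Round 2 (Alice proposes): rejecting gives Bob an expected 0.5 × 427 = 213.5, so Alice offers 213.5, keeping 286.5.
Round 1 (Bob proposes): rejecting gives Alice an expected 0.5 × 286.5 + 0.5 × 73 = 179.75; Bob offers that and keeps 320.25.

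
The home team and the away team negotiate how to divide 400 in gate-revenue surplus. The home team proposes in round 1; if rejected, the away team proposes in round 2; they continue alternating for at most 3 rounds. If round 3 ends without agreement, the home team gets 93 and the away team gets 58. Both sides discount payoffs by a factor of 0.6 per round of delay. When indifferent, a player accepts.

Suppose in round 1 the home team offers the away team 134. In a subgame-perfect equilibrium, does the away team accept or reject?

Accept

Round 3 (the home team proposes): the away team gets 58 if talks fail, so the home team offers 58 and keeps 342.
Round 2 (the away team proposes): the home team can get 342 next round, worth 0.6 × 342 = 205.2 now. The away team offers 205.2 and keeps 400 − 205.2 = 194.8.
So by rejecting in round 1, the away team gets 194.8 next round, worth 0.6 × 194.8 = 116.88 now.
Offer 134 ≥ 116.88, so the away team accepts.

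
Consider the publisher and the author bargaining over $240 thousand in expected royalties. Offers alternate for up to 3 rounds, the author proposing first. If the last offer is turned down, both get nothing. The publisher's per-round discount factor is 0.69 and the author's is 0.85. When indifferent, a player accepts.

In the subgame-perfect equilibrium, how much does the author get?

215.16

By backward induction:
Round 3 (the author proposes): the publisher will accept anything ≥ 0, so the author offers 0 and keeps 240.
Round 2 (the publisher proposes): the author can get 240 next round, worth 0.85 × 240 = 204 now. The publisher offers 204 and keeps 240 − 204 = 36.
Round 1 (the author proposes): the publisher can get 36 next round, worth 0.69 × 36 = 24.84 now; the author offers that and keeps 215.16.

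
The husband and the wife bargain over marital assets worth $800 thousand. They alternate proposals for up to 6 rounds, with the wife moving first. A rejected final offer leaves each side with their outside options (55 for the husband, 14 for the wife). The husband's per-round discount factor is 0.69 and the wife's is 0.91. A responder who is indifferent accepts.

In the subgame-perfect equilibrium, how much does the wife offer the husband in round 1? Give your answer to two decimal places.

294.70

Round 6 (the husband proposes): the wife gets 14 if talks fail, so the husband offers 14 and keeps 786.
Round 5 (the wife proposes): the husband can get 786 next round, worth 0.69 × 786 = 542.34 now, so the wife offers 542.34, keeping 257.66.
Round 4 (the husband proposes): the wife can get 257.66 next round, worth 0.91 × 257.66 = 234.4706 now; the husband offers that and keeps 565.5294.
Round 3 (the wife proposes): the husband can get 565.5294 next round, worth 0.69 × 565.5294 = 390.215286 now; the wife offers that and keeps 409.784714.
Round 2 (the husband proposes): the wife can get 409.784714 next round, worth 0.91 × 409.784714 = 372.90408974 now, so the husband offers 372.90408974, keeping 427.09591026.
Round 1 (the wife proposes): the husband can get 427.09591026 next round, worth 0.69 × 427.09591026 = 294.6961780794 now. The wife offers 294.6961780794 and keeps 800 − 294.6961780794 = 505.3038219206.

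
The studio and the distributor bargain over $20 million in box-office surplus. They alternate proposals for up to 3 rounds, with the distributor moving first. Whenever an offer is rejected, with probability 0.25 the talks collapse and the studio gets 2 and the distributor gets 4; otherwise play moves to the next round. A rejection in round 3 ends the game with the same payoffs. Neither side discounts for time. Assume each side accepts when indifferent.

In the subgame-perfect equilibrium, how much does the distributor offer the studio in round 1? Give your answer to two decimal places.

4.63

Round 3 (the distributor proposes): the studio gets 2 if talks fail, so the distributor offers 2 and keeps 18.
Round 2 (the studio proposes): rejecting gives the distributor an expected 0.75 × 18 + 0.25 × 4 = 14.5; the studio offers that and keeps 5.5.
Round 1 (the distributor proposes): rejecting gives the studio an expected 0.75 × 5.5 + 0.25 × 2 = 4.625, so the distributor offers 4.625, keeping 15.375.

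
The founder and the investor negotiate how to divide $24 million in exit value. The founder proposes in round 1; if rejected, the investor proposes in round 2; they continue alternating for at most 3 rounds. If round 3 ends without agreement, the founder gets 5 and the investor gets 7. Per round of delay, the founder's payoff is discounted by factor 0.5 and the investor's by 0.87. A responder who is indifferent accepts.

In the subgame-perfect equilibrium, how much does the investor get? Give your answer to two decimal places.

13.49

Round 3 (the founder proposes): the investor gets 7 if talks fail, so the founder offers 7 and keeps 17.
Round 2 (the investor proposes): the founder can get 17 next round, worth 0.5 × 17 = 8.5 now. The investor offers 8.5 and keeps 24 − 8.5 = 15.5.
Round 1 (the founder proposes): the investor can get 15.5 next round, worth 0.87 × 15.5 = 13.485 now, so the founder offers 13.485, keeping 10.515.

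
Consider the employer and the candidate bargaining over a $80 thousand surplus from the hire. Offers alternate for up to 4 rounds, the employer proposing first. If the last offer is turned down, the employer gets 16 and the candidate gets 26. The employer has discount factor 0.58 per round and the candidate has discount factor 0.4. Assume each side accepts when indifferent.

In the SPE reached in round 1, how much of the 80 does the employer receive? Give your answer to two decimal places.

60.62

Round 4 (the candidate proposes): the employer gets 16 if talks fail, so the candidate offers 16 and keeps 64.
Round 3 (the employer proposes): the candidate can get 64 next round, worth 0.4 × 64 = 25.6 now. The employer offers 25.6 and keeps 80 − 25.6 = 54.4.
Round 2 (the candidate proposes): the employer can get 54.4 next round, worth 0.58 × 54.4 = 31.552 now; the candidate offers that and keeps 48.448.
Round 1 (the employer proposes): the candidate can get 48.448 next round, worth 0.4 × 48.448 = 19.3792 now; the employer offers that and keeps 60.6208.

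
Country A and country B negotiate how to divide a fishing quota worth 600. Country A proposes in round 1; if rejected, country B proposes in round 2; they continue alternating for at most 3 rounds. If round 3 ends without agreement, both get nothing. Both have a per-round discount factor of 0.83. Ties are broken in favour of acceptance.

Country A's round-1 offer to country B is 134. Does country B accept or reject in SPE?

Accept

Work out country B's continuation value if the offer is rejected.
Round 3 (country A proposes): country B will accept anything ≥ 0, so country A offers 0 and keeps 600.
Round 2 (country B proposes): country A can get 600 next round, worth 0.83 × 600 = 498 now, so country B offers 498, keeping 102.
So by rejecting in round 1, country B gets 102 next round, worth 0.83 × 102 = 84.66 now.
Offer 134 ≥ 84.66, so country B accepts.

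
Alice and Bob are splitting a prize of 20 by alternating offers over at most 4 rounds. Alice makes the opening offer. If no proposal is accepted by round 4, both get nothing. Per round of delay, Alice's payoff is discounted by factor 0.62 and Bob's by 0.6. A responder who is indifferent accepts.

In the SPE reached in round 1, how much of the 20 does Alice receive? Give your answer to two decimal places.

By backward induction:
Round 4 (Bob proposes): Alice will accept anything ≥ 0, so Bob offers 0 and keeps 20.
Round 3 (Alice proposes): Bob can get 20 next round, worth 0.6 × 20 = 12 now; Alice offers that and keeps 8.
Round 2 (Bob proposes): Alice can get 8 next round, worth 0.62 × 8 = 4.96 now; Bob offers that and keeps 15.04.
Round 1 (Alice proposes): Bob can get 15.04 next round, worth 0.6 × 15.04 = 9.024 now, so Alice offers 9.024, keeping 10.976.

10.98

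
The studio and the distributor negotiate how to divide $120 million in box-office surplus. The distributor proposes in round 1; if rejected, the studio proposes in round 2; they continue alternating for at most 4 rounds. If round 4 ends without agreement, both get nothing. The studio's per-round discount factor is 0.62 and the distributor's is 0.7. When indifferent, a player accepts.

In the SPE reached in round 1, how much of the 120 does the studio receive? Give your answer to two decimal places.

54.61

Work backward from the last round.
Round 4 (the studio proposes): the distributor will accept anything ≥ 0, so the studio offers 0 and keeps 120.
Round 3 (the distributor proposes): the studio can get 120 next round, worth 0.62 × 120 = 74.4 now; the distributor offers that and keeps 45.6.
Round 2 (the studio proposes): the distributor can get 45.6 next round, worth 0.7 × 45.6 = 31.92 now, so the studio offers 31.92, keeping 88.08.
Round 1 (the distributor proposes): the studio can get 88.08 next round, worth 0.62 × 88.08 = 54.6096 now; the distributor offers that and keeps 65.3904.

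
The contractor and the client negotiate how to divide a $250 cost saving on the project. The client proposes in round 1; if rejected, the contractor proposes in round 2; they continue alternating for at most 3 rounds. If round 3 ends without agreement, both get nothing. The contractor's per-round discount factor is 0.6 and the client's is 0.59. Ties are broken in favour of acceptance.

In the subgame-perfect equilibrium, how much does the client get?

Round 3 (the client proposes): the contractor will accept anything ≥ 0, so the client offers 0 and keeps 250.
Round 2 (the contractor proposes): the client can get 250 next round, worth 0.59 × 250 = 147.5 now; the contractor offers that and keeps 102.5.
Round 1 (the client proposes): the contractor can get 102.5 next round, worth 0.6 × 102.5 = 61.5 now, so the client offers 61.5, keeping 188.5.

188.5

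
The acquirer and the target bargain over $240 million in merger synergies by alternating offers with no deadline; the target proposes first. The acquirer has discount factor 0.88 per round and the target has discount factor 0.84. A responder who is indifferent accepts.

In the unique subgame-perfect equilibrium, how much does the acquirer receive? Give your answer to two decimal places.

In a stationary SPE each proposer offers the other exactly their discounted continuation value.
If the target keeps x when proposing and the acquirer keeps y when proposing, then x = 240 − 0.88y and y = 240 − 0.84x.
Solving: x = 240(1 − 0.88) / (1 − 0.84·0.88) = 28.8 / 0.2608 ≈ 110.4294.
The acquirer gets 240 − 110.4294 ≈ 129.5706.

129.57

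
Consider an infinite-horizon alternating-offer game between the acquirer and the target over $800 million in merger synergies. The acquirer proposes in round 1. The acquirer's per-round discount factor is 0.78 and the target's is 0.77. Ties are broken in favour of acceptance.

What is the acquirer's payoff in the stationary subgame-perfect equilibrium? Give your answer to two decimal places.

When the acquirer proposes, the target accepts any offer worth at least 0.77 times what the target would get by proposing next round; and vice versa.
This gives x = 800 − 0.77y and y = 800 − 0.78x, where x and y are each side's share when it proposes.
Hence (1 − 0.77·0.78)x = 800(1 − 0.77), i.e. 0.3994·x = 184.
x ≈ 460.6910; the target's share is 800 − x ≈ 339.3090.

460.69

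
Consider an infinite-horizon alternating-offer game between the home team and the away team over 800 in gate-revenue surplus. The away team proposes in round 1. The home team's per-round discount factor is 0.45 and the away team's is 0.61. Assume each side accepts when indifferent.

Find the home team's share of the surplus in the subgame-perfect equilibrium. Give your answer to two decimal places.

193.52

In a stationary SPE each proposer offers the other exactly their discounted continuation value.
If the away team keeps x when proposing and the home team keeps y when proposing, then x = 800 − 0.45y and y = 800 − 0.61x.
Solving: x = 800(1 − 0.45) / (1 − 0.61·0.45) = 440 / 0.7255 ≈ 606.4783.
The home team gets 800 − 606.4783 ≈ 193.5217.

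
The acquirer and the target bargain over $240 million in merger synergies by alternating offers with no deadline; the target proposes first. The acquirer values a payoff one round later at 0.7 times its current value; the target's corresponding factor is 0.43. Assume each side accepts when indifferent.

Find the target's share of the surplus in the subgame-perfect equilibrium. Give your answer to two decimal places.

In a stationary SPE each proposer offers the other exactly their discounted continuation value.
If the target keeps x when proposing and the acquirer keeps y when proposing, then x = 240 − 0.7y and y = 240 − 0.43x.
Solving: x = 240(1 − 0.7) / (1 − 0.43·0.7) = 72 / 0.699 ≈ 103.0043.
The acquirer gets 240 − 103.0043 ≈ 136.9957.

103.00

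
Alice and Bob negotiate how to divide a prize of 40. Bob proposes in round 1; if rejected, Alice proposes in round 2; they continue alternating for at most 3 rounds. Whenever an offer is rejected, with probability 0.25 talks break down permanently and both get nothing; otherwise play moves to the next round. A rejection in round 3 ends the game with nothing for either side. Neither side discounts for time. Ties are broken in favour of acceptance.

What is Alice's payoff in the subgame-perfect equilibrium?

7.5

By backward induction:
Round 3 (Bob proposes): rejection yields 0 for Alice; Bob offers 0 and keeps 40.
Round 2 (Alice proposes): rejecting gives Bob an expected 0.75 × 40 = 30. Alice offers 30 and keeps 40 − 30 = 10.
Round 1 (Bob proposes): rejecting gives Alice an expected 0.75 × 10 = 7.5; Bob offers that and keeps 32.5.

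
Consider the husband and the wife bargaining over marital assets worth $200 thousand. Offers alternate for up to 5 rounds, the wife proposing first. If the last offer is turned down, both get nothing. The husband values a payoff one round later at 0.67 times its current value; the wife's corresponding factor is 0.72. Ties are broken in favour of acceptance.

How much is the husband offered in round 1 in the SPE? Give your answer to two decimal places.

55.62

Round 5 (the wife proposes): the husband will accept anything ≥ 0, so the wife offers 0 and keeps 200.
Round 4 (the husband proposes): the wife can get 200 next round, worth 0.72 × 200 = 144 now; the husband offers that and keeps 56.
Round 3 (the wife proposes): the husband can get 56 next round, worth 0.67 × 56 = 37.52 now. The wife offers 37.52 and keeps 200 − 37.52 = 162.48.
Round 2 (the husband proposes): the wife can get 162.48 next round, worth 0.72 × 162.48 = 116.9856 now, so the husband offers 116.9856, keeping 83.0144.
Round 1 (the wife proposes): the husband can get 83.0144 next round, worth 0.67 × 83.0144 = 55.619648 now, so the wife offers 55.619648, keeping 144.380352.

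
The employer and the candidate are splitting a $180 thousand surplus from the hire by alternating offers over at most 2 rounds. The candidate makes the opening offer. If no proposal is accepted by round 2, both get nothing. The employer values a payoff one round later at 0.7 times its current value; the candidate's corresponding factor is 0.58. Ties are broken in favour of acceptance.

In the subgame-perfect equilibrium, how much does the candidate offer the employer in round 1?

Round 2 (the employer proposes): rejection yields 0 for the candidate; the employer offers 0 and keeps 180.
Round 1 (the candidate proposes): the employer can get 180 next round, worth 0.7 × 180 = 126 now; the candidate offers that and keeps 54.

126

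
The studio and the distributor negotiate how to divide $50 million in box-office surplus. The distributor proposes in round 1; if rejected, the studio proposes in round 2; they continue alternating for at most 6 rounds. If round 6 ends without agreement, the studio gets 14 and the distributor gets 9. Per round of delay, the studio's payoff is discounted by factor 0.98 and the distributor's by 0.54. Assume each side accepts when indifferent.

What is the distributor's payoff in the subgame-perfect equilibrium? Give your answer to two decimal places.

Round 6 (the studio proposes): the distributor gets 9 if talks fail, so the studio offers 9 and keeps 41.
Round 5 (the distributor proposes): the studio can get 41 next round, worth 0.98 × 41 = 40.18 now; the distributor offers that and keeps 9.82.
Round 4 (the studio proposes): the distributor can get 9.82 next round, worth 0.54 × 9.82 = 5.3028 now; the studio offers that and keeps 44.6972.
Round 3 (the distributor proposes): the studio can get 44.6972 next round, worth 0.98 × 44.6972 = 43.803256 now. The distributor offers 43.803256 and keeps 50 − 43.803256 = 6.196744.
Round 2 (the studio proposes): the distributor can get 6.196744 next round, worth 0.54 × 6.196744 = 3.34624176 now, so the studio offers 3.34624176, keeping 46.65375824.
Round 1 (the distributor proposes): the studio can get 46.65375824 next round, worth 0.98 × 46.65375824 = 45.7206830752 now; the distributor offers that and keeps 4.2793169248.

4.28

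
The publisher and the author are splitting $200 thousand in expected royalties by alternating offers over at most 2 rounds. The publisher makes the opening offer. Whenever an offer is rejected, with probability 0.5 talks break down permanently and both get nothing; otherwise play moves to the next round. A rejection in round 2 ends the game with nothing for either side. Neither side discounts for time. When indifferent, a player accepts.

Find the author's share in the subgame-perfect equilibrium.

100

By backward induction:
Round 2 (the author proposes): the publisher will accept anything ≥ 0, so the author offers 0 and keeps 200.
Round 1 (the publisher proposes): rejecting gives the author an expected 0.5 × 200 = 100; the publisher offers that and keeps 100.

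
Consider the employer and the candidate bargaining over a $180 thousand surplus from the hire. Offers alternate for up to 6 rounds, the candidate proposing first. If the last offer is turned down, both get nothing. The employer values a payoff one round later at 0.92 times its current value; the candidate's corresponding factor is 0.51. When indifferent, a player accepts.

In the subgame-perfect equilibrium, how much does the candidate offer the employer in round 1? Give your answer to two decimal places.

Solve by backward induction from round 6.
Round 6 (the employer proposes): rejection yields 0 for the candidate; the employer offers 0 and keeps 180.
Round 5 (the candidate proposes): the employer can get 180 next round, worth 0.92 × 180 = 165.6 now; the candidate offers that and keeps 14.4.
Round 4 (the employer proposes): the candidate can get 14.4 next round, worth 0.51 × 14.4 = 7.344 now, so the employer offers 7.344, keeping 172.656.
Round 3 (the candidate proposes): the employer can get 172.656 next round, worth 0.92 × 172.656 = 158.84352 now. The candidate offers 158.84352 and keeps 180 − 158.84352 = 21.15648.
Round 2 (the employer proposes): the candidate can get 21.15648 next round, worth 0.51 × 21.15648 = 10.7898048 now, so the employer offers 10.7898048, keeping 169.2101952.
Round 1 (the candidate proposes): the employer can get 169.2101952 next round, worth 0.92 × 169.2101952 = 155.673379584 now, so the candidate offers 155.673379584, keeping 24.326620416.

155.67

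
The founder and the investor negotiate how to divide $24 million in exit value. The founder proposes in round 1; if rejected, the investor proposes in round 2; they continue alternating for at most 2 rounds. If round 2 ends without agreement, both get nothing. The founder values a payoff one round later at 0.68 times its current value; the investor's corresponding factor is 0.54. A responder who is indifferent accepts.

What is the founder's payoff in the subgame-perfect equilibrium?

Solve by backward induction from round 2.
Round 2 (the investor proposes): rejection yields 0 for the founder; the investor offers 0 and keeps 24.
Round 1 (the founder proposes): the investor can get 24 next round, worth 0.54 × 24 = 12.96 now, so the founder offers 12.96, keeping 11.04.

11.04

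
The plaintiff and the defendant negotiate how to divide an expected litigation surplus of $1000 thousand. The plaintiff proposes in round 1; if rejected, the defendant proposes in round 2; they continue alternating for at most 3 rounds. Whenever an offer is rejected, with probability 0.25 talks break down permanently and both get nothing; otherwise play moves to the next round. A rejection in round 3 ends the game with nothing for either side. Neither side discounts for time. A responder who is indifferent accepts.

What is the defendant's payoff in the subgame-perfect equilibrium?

Round 3 (the plaintiff proposes): the defendant will accept anything ≥ 0, so the plaintiff offers 0 and keeps 1000.
Round 2 (the defendant proposes): rejecting gives the plaintiff an expected 0.75 × 1000 = 750, so the defendant offers 750, keeping 250.
Round 1 (the plaintiff proposes): rejecting gives the defendant an expected 0.75 × 250 = 187.5, so the plaintiff offers 187.5, keeping 812.5.

187.5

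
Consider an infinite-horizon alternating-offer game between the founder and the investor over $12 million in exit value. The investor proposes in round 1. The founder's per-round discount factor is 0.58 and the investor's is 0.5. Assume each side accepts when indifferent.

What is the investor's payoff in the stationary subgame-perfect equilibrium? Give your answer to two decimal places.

7.10

Let x be the investor's share when the investor proposes and y be the founder's share when the founder proposes.
The founder accepts iff offered ≥ 0.58·y, so x = 12 − 0.58y. Symmetrically y = 12 − 0.5x.
Substituting: x = 12 − 0.58(12 − 0.5x), giving x(1 − 0.5·0.58) = 12(1 − 0.58).
So x = 12 × 0.42 / 0.71 ≈ 7.0986, and the founder receives 12 − x ≈ 4.9014.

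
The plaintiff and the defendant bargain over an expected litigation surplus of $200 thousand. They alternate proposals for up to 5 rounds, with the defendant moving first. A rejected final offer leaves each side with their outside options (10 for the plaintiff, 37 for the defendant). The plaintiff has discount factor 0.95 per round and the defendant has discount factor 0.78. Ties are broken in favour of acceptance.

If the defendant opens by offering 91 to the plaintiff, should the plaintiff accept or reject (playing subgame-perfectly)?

Accept

Work out the plaintiff's continuation value if the offer is rejected.
Round 5 (the defendant proposes): the plaintiff gets 10 if talks fail, so the defendant offers 10 and keeps 190.
Round 4 (the plaintiff proposes): the defendant can get 190 next round, worth 0.78 × 190 = 148.2 now, so the plaintiff offers 148.2, keeping 51.8.
Round 3 (the defendant proposes): the plaintiff can get 51.8 next round, worth 0.95 × 51.8 = 49.21 now; the defendant offers that and keeps 150.79.
Round 2 (the plaintiff proposes): the defendant can get 150.79 next round, worth 0.78 × 150.79 = 117.6162 now, so the plaintiff offers 117.6162, keeping 82.3838.
So by rejecting in round 1, the plaintiff gets 82.3838 next round, worth 0.95 × 82.3838 = 78.26461 now.
Offer 91 ≥ 78.26461, so the plaintiff accepts.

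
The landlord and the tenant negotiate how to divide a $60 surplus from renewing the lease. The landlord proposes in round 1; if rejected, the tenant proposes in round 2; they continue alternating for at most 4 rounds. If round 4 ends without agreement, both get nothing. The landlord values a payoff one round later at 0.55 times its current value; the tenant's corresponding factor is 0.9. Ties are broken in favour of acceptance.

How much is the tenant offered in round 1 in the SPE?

51.03

Round 4 (the tenant proposes): rejection yields 0 for the landlord; the tenant offers 0 and keeps 60.
Round 3 (the landlord proposes): the tenant can get 60 next round, worth 0.9 × 60 = 54 now, so the landlord offers 54, keeping 6.
Round 2 (the tenant proposes): the landlord can get 6 next round, worth 0.55 × 6 = 3.3 now, so the tenant offers 3.3, keeping 56.7.
Round 1 (the landlord proposes): the tenant can get 56.7 next round, worth 0.9 × 56.7 = 51.03 now. The landlord offers 51.03 and keeps 60 − 51.03 = 8.97.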